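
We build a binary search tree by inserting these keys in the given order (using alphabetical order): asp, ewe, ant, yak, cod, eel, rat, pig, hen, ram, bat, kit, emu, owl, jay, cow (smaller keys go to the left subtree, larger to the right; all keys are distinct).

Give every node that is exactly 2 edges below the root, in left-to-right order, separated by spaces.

asp: root
ewe: right child of asp (depth 1)
ant: left child of asp (depth 1)
yak: right child of ewe (depth 2)
cod: left child of ewe (depth 2)
eel: right child of cod (depth 3)
rat: left child of yak (depth 3)
pig: left child of rat (depth 4)
hen: left child of pig (depth 5)
ram: right child of pig (depth 5)
bat: left child of cod (depth 3)
kit: right child of hen (depth 6)
emu: right child of eel (depth 4)
owl: right child of kit (depth 7)
jay: left child of kit (depth 7)
cow: left child of eel (depth 4)

cod yak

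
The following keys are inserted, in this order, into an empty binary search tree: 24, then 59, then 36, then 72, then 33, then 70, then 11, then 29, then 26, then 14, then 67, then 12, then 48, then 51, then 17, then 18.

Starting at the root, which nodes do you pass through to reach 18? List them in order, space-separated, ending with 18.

24 11 14 17 18

24: root
59: right child of 24 (depth 1)
36: left child of 59 (depth 2)
72: right child of 59 (depth 2)
33: left child of 36 (depth 3)
70: left child of 72 (depth 3)
11: left child of 24 (depth 1)
29: left child of 33 (depth 4)
26: left child of 29 (depth 5)
14: right child of 11 (depth 2)
67: left child of 70 (depth 4)
12: left child of 14 (depth 3)
48: right child of 36 (depth 3)
51: right child of 48 (depth 4)
17: right child of 14 (depth 3)
18: right child of 17 (depth 4)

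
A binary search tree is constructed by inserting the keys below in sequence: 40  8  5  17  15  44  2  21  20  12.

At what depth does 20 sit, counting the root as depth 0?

Insert 40: tree is empty, so 40 becomes the root.
Insert 8: 8 < 40 → go left. Place as left child of 40.
Insert 5: 5 < 40 → go left; 5 < 8 → go left. Place as left child of 8.
Insert 17: 17 < 40 → go left; 17 > 8 → go right. Place as right child of 8.
Insert 15: 15 < 40 → go left; 15 > 8 → go right; 15 < 17 → go left. Place as left child of 17.
Insert 44: 44 > 40 → go right. Place as right child of 40.
Insert 2: 2 < 40 → go left; 2 < 8 → go left; 2 < 5 → go left. Place as left child of 5.
Insert 21: 21 < 40 → go left; 21 > 8 → go right; 21 > 17 → go right. Place as right child of 17.
Insert 20: 20 < 40 → go left; 20 > 8 → go right; 20 > 17 → go right; 20 < 21 → go left. Place as left child of 21.
Insert 12: 12 < 40 → go left; 12 > 8 → go right; 12 < 17 → go left; 12 < 15 → go left. Place as left child of 15.

Path to 20: 40 → 8 → 17 → 21 → 20, which is 4 edges.

4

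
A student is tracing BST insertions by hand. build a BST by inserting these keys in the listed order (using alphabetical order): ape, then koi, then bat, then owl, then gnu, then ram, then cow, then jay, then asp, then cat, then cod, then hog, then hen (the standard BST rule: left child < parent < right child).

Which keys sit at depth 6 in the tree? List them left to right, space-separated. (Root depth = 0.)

ape: root
koi: right child of ape (depth 1)
bat: left child of koi (depth 2)
owl: right child of koi (depth 2)
gnu: right child of bat (depth 3)
ram: right child of owl (depth 3)
cow: left child of gnu (depth 4)
jay: right child of gnu (depth 4)
asp: left child of bat (depth 3)
cat: left child of cow (depth 5)
cod: right child of cat (depth 6)
hog: left child of jay (depth 5)
hen: left child of hog (depth 6)

cod hen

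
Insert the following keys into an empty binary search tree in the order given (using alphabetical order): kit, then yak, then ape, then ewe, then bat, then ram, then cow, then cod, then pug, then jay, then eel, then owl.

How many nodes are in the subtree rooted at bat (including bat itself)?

4

kit: root
yak: right child of kit (depth 1)
ape: left child of kit (depth 1)
ewe: right child of ape (depth 2)
bat: left child of ewe (depth 3)
ram: left child of yak (depth 2)
cow: right child of bat (depth 4)
cod: left child of cow (depth 5)
pug: left child of ram (depth 3)
jay: right child of ewe (depth 3)
eel: right child of cow (depth 5)
owl: left child of pug (depth 4)

Subtree rooted at bat contains: bat, cow, cod, eel — 4 nodes.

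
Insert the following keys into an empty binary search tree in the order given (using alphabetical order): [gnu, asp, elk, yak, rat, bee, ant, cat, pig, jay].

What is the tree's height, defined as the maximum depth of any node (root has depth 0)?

gnu: root
asp: left child of gnu (depth 1)
elk: right child of asp (depth 2)
yak: right child of gnu (depth 1)
rat: left child of yak (depth 2)
bee: left child of elk (depth 3)
ant: left child of asp (depth 2)
cat: right child of bee (depth 4)
pig: left child of rat (depth 3)
jay: left child of pig (depth 4)

The deepest node is cat at depth 4.

4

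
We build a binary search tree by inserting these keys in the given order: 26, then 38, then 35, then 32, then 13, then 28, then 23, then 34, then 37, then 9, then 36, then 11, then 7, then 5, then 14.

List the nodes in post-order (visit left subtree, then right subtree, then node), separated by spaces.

Insert 26: tree is empty, so 26 becomes the root.
Insert 38: 38 > 26 → go right. Place as right child of 26.
Insert 35: 35 > 26 → go right; 35 < 38 → go left. Place as left child of 38.
Insert 32: 32 > 26 → go right; 32 < 38 → go left; 32 < 35 → go left. Place as left child of 35.
Insert 13: 13 < 26 → go left. Place as left child of 26.
Insert 28: 28 > 26 → go right; 28 < 38 → go left; 28 < 35 → go left; 28 < 32 → go left. Place as left child of 32.
Insert 23: 23 < 26 → go left; 23 > 13 → go right. Place as right child of 13.
Insert 34: 34 > 26 → go right; 34 < 38 → go left; 34 < 35 → go left; 34 > 32 → go right. Place as right child of 32.
Insert 37: 37 > 26 → go right; 37 < 38 → go left; 37 > 35 → go right. Place as right child of 35.
Insert 9: 9 < 26 → go left; 9 < 13 → go left. Place as left child of 13.
Insert 36: 36 > 26 → go right; 36 < 38 → go left; 36 > 35 → go right; 36 < 37 → go left. Place as left child of 37.
Insert 11: 11 < 26 → go left; 11 < 13 → go left; 11 > 9 → go right. Place as right child of 9.
Insert 7: 7 < 26 → go left; 7 < 13 → go left; 7 < 9 → go left. Place as left child of 9.
Insert 5: 5 < 26 → go left; 5 < 13 → go left; 5 < 9 → go left; 5 < 7 → go left. Place as left child of 7.
Insert 14: 14 < 26 → go left; 14 > 13 → go right; 14 < 23 → go left. Place as left child of 23.

5 7 11 9 14 23 13 28 34 32 36 37 35 38 26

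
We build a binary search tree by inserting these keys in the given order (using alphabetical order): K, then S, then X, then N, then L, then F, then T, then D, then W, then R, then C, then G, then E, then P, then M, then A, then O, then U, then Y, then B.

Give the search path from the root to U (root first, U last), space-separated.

K S X T W U

K: root
S: right child of K (depth 1)
X: right child of S (depth 2)
N: left child of S (depth 2)
L: left child of N (depth 3)
F: left child of K (depth 1)
T: left child of X (depth 3)
D: left child of F (depth 2)
W: right child of T (depth 4)
R: right child of N (depth 3)
C: left child of D (depth 3)
G: right child of F (depth 2)
E: right child of D (depth 3)
P: left child of R (depth 4)
M: right child of L (depth 4)
A: left child of C (depth 4)
O: left child of P (depth 5)
U: left child of W (depth 5)
Y: right child of X (depth 3)
B: right child of A (depth 5)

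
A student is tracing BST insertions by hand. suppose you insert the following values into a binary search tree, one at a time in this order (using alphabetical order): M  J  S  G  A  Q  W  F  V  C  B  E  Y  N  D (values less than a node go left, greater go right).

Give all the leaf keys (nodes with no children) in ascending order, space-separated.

Resulting structure (node: left, right):
  M: L=J, R=S
  J: L=G, R=–
  S: L=Q, R=W
  G: L=A, R=–
  A: L=–, R=F
  Q: L=N, R=–
  W: L=V, R=Y
  F: L=C, R=–
  V: L=–, R=–
  C: L=B, R=E
  B: L=–, R=–
  E: L=D, R=–
  Y: L=–, R=–
  N: L=–, R=–
  D: L=–, R=–

B D N V Y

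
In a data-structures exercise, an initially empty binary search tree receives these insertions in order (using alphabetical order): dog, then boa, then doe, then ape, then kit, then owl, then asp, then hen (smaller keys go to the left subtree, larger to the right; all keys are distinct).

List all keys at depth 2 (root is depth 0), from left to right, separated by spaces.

ape doe hen owl

Insert dog: tree is empty, so dog becomes the root.
Insert boa: boa < dog → go left. Place as left child of dog.
Insert doe: doe < dog → go left; doe > boa → go right. Place as right child of boa.
Insert ape: ape < dog → go left; ape < boa → go left. Place as left child of boa.
Insert kit: kit > dog → go right. Place as right child of dog.
Insert owl: owl > dog → go right; owl > kit → go right. Place as right child of kit.
Insert asp: asp < dog → go left; asp < boa → go left; asp > ape → go right. Place as right child of ape.
Insert hen: hen > dog → go right; hen < kit → go left. Place as left child of kit.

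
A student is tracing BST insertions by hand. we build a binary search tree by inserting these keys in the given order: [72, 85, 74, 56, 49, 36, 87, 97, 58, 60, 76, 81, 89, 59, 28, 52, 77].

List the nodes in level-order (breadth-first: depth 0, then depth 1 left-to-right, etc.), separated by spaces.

Resulting structure (node: left, right):
  72: L=56, R=85
  85: L=74, R=87
  74: L=–, R=76
  56: L=49, R=58
  49: L=36, R=52
  36: L=28, R=–
  87: L=–, R=97
  97: L=89, R=–
  58: L=–, R=60
  60: L=59, R=–
  76: L=–, R=81
  81: L=77, R=–
  89: L=–, R=–
  59: L=–, R=–
  28: L=–, R=–
  52: L=–, R=–
  77: L=–, R=–

72 56 85 49 58 74 87 36 52 60 76 97 28 59 81 89 77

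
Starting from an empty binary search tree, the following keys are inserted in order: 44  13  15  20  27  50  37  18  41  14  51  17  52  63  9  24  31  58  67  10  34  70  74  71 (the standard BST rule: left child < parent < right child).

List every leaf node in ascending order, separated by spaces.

Insert 44: tree is empty, so 44 becomes the root.
Insert 13: 13 < 44 → go left. Place as left child of 44.
Insert 15: 15 < 44 → go left; 15 > 13 → go right. Place as right child of 13.
Insert 20: 20 < 44 → go left; 20 > 13 → go right; 20 > 15 → go right. Place as right child of 15.
Insert 27: 27 < 44 → go left; 27 > 13 → go right; 27 > 15 → go right; 27 > 20 → go right. Place as right child of 20.
Insert 50: 50 > 44 → go right. Place as right child of 44.
Insert 37: 37 < 44 → go left; 37 > 13 → go right; 37 > 15 → go right; 37 > 20 → go right; 37 > 27 → go right. Place as right child of 27.
Insert 18: 18 < 44 → go left; 18 > 13 → go right; 18 > 15 → go right; 18 < 20 → go left. Place as left child of 20.
Insert 41: 41 < 44 → go left; 41 > 13 → go right; 41 > 15 → go right; 41 > 20 → go right; 41 > 27 → go right; 41 > 37 → go right. Place as right child of 37.
Insert 14: 14 < 44 → go left; 14 > 13 → go right; 14 < 15 → go left. Place as left child of 15.
Insert 51: 51 > 44 → go right; 51 > 50 → go right. Place as right child of 50.
Insert 17: 17 < 44 → go left; 17 > 13 → go right; 17 > 15 → go right; 17 < 20 → go left; 17 < 18 → go left. Place as left child of 18.
Insert 52: 52 > 44 → go right; 52 > 50 → go right; 52 > 51 → go right. Place as right child of 51.
Insert 63: 63 > 44 → go right; 63 > 50 → go right; 63 > 51 → go right; 63 > 52 → go right. Place as right child of 52.
Insert 9: 9 < 44 → go left; 9 < 13 → go left. Place as left child of 13.
Insert 24: 24 < 44 → go left; 24 > 13 → go right; 24 > 15 → go right; 24 > 20 → go right; 24 < 27 → go left. Place as left child of 27.
Insert 31: 31 < 44 → go left; 31 > 13 → go right; 31 > 15 → go right; 31 > 20 → go right; 31 > 27 → go right; 31 < 37 → go left. Place as left child of 37.
Insert 58: 58 > 44 → go right; 58 > 50 → go right; 58 > 51 → go right; 58 > 52 → go right; 58 < 63 → go left. Place as left child of 63.
Insert 67: 67 > 44 → go right; 67 > 50 → go right; 67 > 51 → go right; 67 > 52 → go right; 67 > 63 → go right. Place as right child of 63.
Insert 10: 10 < 44 → go left; 10 < 13 → go left; 10 > 9 → go right. Place as right child of 9.
Insert 34: 34 < 44 → go left; 34 > 13 → go right; 34 > 15 → go right; 34 > 20 → go right; 34 > 27 → go right; 34 < 37 → go left; 34 > 31 → go right. Place as right child of 31.
Insert 70: 70 > 44 → go right; 70 > 50 → go right; 70 > 51 → go right; 70 > 52 → go right; 70 > 63 → go right; 70 > 67 → go right. Place as right child of 67.
Insert 74: 74 > 44 → go right; 74 > 50 → go right; 74 > 51 → go right; 74 > 52 → go right; 74 > 63 → go right; 74 > 67 → go right; 74 > 70 → go right. Place as right child of 70.
Insert 71: 71 > 44 → go right; 71 > 50 → go right; 71 > 51 → go right; 71 > 52 → go right; 71 > 63 → go right; 71 > 67 → go right; 71 > 70 → go right; 71 < 74 → go left. Place as left child of 74.

10 14 17 24 34 41 58 71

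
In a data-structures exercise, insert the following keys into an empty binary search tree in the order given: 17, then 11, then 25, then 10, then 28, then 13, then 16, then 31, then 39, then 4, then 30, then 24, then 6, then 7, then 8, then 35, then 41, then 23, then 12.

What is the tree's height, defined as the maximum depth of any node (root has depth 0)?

Resulting structure (node: left, right):
  17: L=11, R=25
  11: L=10, R=13
  25: L=24, R=28
  10: L=4, R=–
  28: L=–, R=31
  13: L=12, R=16
  16: L=–, R=–
  31: L=30, R=39
  39: L=35, R=41
  4: L=–, R=6
  30: L=–, R=–
  24: L=23, R=–
  6: L=–, R=7
  7: L=–, R=8
  8: L=–, R=–
  35: L=–, R=–
  41: L=–, R=–
  23: L=–, R=–
  12: L=–, R=–

The deepest node is 8 at depth 6.

6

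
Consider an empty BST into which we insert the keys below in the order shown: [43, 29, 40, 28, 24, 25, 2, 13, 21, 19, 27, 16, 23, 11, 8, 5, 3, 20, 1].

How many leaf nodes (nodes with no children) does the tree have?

43: root
29: left child of 43 (depth 1)
40: right child of 29 (depth 2)
28: left child of 29 (depth 2)
24: left child of 28 (depth 3)
25: right child of 24 (depth 4)
2: left child of 24 (depth 4)
13: right child of 2 (depth 5)
21: right child of 13 (depth 6)
19: left child of 21 (depth 7)
27: right child of 25 (depth 5)
16: left child of 19 (depth 8)
23: right child of 21 (depth 7)
11: left child of 13 (depth 6)
8: left child of 11 (depth 7)
5: left child of 8 (depth 8)
3: left child of 5 (depth 9)
20: right child of 19 (depth 8)
1: left child of 2 (depth 5)

Leaves: 1, 3, 16, 20, 23, 27, 40 — 7 in total.

7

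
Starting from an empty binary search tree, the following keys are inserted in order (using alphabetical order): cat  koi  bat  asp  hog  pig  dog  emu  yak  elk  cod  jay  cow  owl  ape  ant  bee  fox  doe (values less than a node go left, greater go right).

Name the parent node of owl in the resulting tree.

cat: root
koi: right child of cat (depth 1)
bat: left child of cat (depth 1)
asp: left child of bat (depth 2)
hog: left child of koi (depth 2)
pig: right child of koi (depth 2)
dog: left child of hog (depth 3)
emu: right child of dog (depth 4)
yak: right child of pig (depth 3)
elk: left child of emu (depth 5)
cod: left child of dog (depth 4)
jay: right child of hog (depth 3)
cow: right child of cod (depth 5)
owl: left child of pig (depth 3)
ape: left child of asp (depth 3)
ant: left child of ape (depth 4)
bee: right child of bat (depth 2)
fox: right child of emu (depth 5)
doe: right child of cow (depth 6)

pig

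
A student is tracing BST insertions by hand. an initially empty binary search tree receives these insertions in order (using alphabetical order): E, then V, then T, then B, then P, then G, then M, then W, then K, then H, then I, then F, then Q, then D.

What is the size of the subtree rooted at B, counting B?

Resulting structure (node: left, right):
  E: L=B, R=V
  V: L=T, R=W
  T: L=P, R=–
  B: L=–, R=D
  P: L=G, R=Q
  G: L=F, R=M
  M: L=K, R=–
  W: L=–, R=–
  K: L=H, R=–
  H: L=–, R=I
  I: L=–, R=–
  F: L=–, R=–
  Q: L=–, R=–
  D: L=–, R=–

Subtree rooted at B contains: B, D — 2 nodes.

2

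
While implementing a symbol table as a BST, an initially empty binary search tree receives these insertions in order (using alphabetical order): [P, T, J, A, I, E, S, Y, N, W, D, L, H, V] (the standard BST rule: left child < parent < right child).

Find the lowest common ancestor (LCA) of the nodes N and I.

J

Insert P: tree is empty, so P becomes the root.
Insert T: T > P → go right. Place as right child of P.
Insert J: J < P → go left. Place as left child of P.
Insert A: A < P → go left; A < J → go left. Place as left child of J.
Insert I: I < P → go left; I < J → go left; I > A → go right. Place as right child of A.
Insert E: E < P → go left; E < J → go left; E > A → go right; E < I → go left. Place as left child of I.
Insert S: S > P → go right; S < T → go left. Place as left child of T.
Insert Y: Y > P → go right; Y > T → go right. Place as right child of T.
Insert N: N < P → go left; N > J → go right. Place as right child of J.
Insert W: W > P → go right; W > T → go right; W < Y → go left. Place as left child of Y.
Insert D: D < P → go left; D < J → go left; D > A → go right; D < I → go left; D < E → go left. Place as left child of E.
Insert L: L < P → go left; L > J → go right; L < N → go left. Place as left child of N.
Insert H: H < P → go left; H < J → go left; H > A → go right; H < I → go left; H > E → go right. Place as right child of E.
Insert V: V > P → go right; V > T → go right; V < Y → go left; V < W → go left. Place as left child of W.

Path to N: P → J → N
Path to I: P → J → A → I
The paths share a prefix ending at J, then split left and right.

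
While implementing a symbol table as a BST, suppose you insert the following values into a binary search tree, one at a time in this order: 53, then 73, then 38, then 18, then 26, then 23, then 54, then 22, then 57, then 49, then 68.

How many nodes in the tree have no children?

3

Insert 53: tree is empty, so 53 becomes the root.
Insert 73: 73 > 53 → go right. Place as right child of 53.
Insert 38: 38 < 53 → go left. Place as left child of 53.
Insert 18: 18 < 53 → go left; 18 < 38 → go left. Place as left child of 38.
Insert 26: 26 < 53 → go left; 26 < 38 → go left; 26 > 18 → go right. Place as right child of 18.
Insert 23: 23 < 53 → go left; 23 < 38 → go left; 23 > 18 → go right; 23 < 26 → go left. Place as left child of 26.
Insert 54: 54 > 53 → go right; 54 < 73 → go left. Place as left child of 73.
Insert 22: 22 < 53 → go left; 22 < 38 → go left; 22 > 18 → go right; 22 < 26 → go left; 22 < 23 → go left. Place as left child of 23.
Insert 57: 57 > 53 → go right; 57 < 73 → go left; 57 > 54 → go right. Place as right child of 54.
Insert 49: 49 < 53 → go left; 49 > 38 → go right. Place as right child of 38.
Insert 68: 68 > 53 → go right; 68 < 73 → go left; 68 > 54 → go right; 68 > 57 → go right. Place as right child of 57.

Leaves: 22, 49, 68 — 3 in total.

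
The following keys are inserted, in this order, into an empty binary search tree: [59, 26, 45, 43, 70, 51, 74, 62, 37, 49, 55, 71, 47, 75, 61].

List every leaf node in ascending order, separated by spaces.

37 47 55 61 71 75

Insert 59: tree is empty, so 59 becomes the root.
Insert 26: 26 < 59 → go left. Place as left child of 59.
Insert 45: 45 < 59 → go left; 45 > 26 → go right. Place as right child of 26.
Insert 43: 43 < 59 → go left; 43 > 26 → go right; 43 < 45 → go left. Place as left child of 45.
Insert 70: 70 > 59 → go right. Place as right child of 59.
Insert 51: 51 < 59 → go left; 51 > 26 → go right; 51 > 45 → go right. Place as right child of 45.
Insert 74: 74 > 59 → go right; 74 > 70 → go right. Place as right child of 70.
Insert 62: 62 > 59 → go right; 62 < 70 → go left. Place as left child of 70.
Insert 37: 37 < 59 → go left; 37 > 26 → go right; 37 < 45 → go left; 37 < 43 → go left. Place as left child of 43.
Insert 49: 49 < 59 → go left; 49 > 26 → go right; 49 > 45 → go right; 49 < 51 → go left. Place as left child of 51.
Insert 55: 55 < 59 → go left; 55 > 26 → go right; 55 > 45 → go right; 55 > 51 → go right. Place as right child of 51.
Insert 71: 71 > 59 → go right; 71 > 70 → go right; 71 < 74 → go left. Place as left child of 74.
Insert 47: 47 < 59 → go left; 47 > 26 → go right; 47 > 45 → go right; 47 < 51 → go left; 47 < 49 → go left. Place as left child of 49.
Insert 75: 75 > 59 → go right; 75 > 70 → go right; 75 > 74 → go right. Place as right child of 74.
Insert 61: 61 > 59 → go right; 61 < 70 → go left; 61 < 62 → go left. Place as left child of 62.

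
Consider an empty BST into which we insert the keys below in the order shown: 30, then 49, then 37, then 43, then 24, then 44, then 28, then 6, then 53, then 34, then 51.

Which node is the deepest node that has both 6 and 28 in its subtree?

Insert 30: tree is empty, so 30 becomes the root.
Insert 49: 49 > 30 → go right. Place as right child of 30.
Insert 37: 37 > 30 → go right; 37 < 49 → go left. Place as left child of 49.
Insert 43: 43 > 30 → go right; 43 < 49 → go left; 43 > 37 → go right. Place as right child of 37.
Insert 24: 24 < 30 → go left. Place as left child of 30.
Insert 44: 44 > 30 → go right; 44 < 49 → go left; 44 > 37 → go right; 44 > 43 → go right. Place as right child of 43.
Insert 28: 28 < 30 → go left; 28 > 24 → go right. Place as right child of 24.
Insert 6: 6 < 30 → go left; 6 < 24 → go left. Place as left child of 24.
Insert 53: 53 > 30 → go right; 53 > 49 → go right. Place as right child of 49.
Insert 34: 34 > 30 → go right; 34 < 49 → go left; 34 < 37 → go left. Place as left child of 37.
Insert 51: 51 > 30 → go right; 51 > 49 → go right; 51 < 53 → go left. Place as left child of 53.

Path to 6: 30 → 24 → 6
Path to 28: 30 → 24 → 28
The paths share a prefix ending at 24, then split left and right.

24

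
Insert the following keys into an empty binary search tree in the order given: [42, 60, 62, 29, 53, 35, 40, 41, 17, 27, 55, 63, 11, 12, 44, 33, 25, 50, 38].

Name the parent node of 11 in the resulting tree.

17

Insert 42: tree is empty, so 42 becomes the root.
Insert 60: 60 > 42 → go right. Place as right child of 42.
Insert 62: 62 > 42 → go right; 62 > 60 → go right. Place as right child of 60.
Insert 29: 29 < 42 → go left. Place as left child of 42.
Insert 53: 53 > 42 → go right; 53 < 60 → go left. Place as left child of 60.
Insert 35: 35 < 42 → go left; 35 > 29 → go right. Place as right child of 29.
Insert 40: 40 < 42 → go left; 40 > 29 → go right; 40 > 35 → go right. Place as right child of 35.
Insert 41: 41 < 42 → go left; 41 > 29 → go right; 41 > 35 → go right; 41 > 40 → go right. Place as right child of 40.
Insert 17: 17 < 42 → go left; 17 < 29 → go left. Place as left child of 29.
Insert 27: 27 < 42 → go left; 27 < 29 → go left; 27 > 17 → go right. Place as right child of 17.
Insert 55: 55 > 42 → go right; 55 < 60 → go left; 55 > 53 → go right. Place as right child of 53.
Insert 63: 63 > 42 → go right; 63 > 60 → go right; 63 > 62 → go right. Place as right child of 62.
Insert 11: 11 < 42 → go left; 11 < 29 → go left; 11 < 17 → go left. Place as left child of 17.
Insert 12: 12 < 42 → go left; 12 < 29 → go left; 12 < 17 → go left; 12 > 11 → go right. Place as right child of 11.
Insert 44: 44 > 42 → go right; 44 < 60 → go left; 44 < 53 → go left. Place as left child of 53.
Insert 33: 33 < 42 → go left; 33 > 29 → go right; 33 < 35 → go left. Place as left child of 35.
Insert 25: 25 < 42 → go left; 25 < 29 → go left; 25 > 17 → go right; 25 < 27 → go left. Place as left child of 27.
Insert 50: 50 > 42 → go right; 50 < 60 → go left; 50 < 53 → go left; 50 > 44 → go right. Place as right child of 44.
Insert 38: 38 < 42 → go left; 38 > 29 → go right; 38 > 35 → go right; 38 < 40 → go left. Place as left child of 40.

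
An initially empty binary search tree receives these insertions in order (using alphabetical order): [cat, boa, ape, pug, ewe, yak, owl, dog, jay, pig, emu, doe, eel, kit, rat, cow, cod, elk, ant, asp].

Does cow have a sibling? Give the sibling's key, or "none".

none

Resulting structure (node: left, right):
  cat: L=boa, R=pug
  boa: L=ape, R=–
  ape: L=ant, R=asp
  pug: L=ewe, R=yak
  ewe: L=dog, R=owl
  yak: L=rat, R=–
  owl: L=jay, R=pig
  dog: L=doe, R=emu
  jay: L=–, R=kit
  pig: L=–, R=–
  emu: L=eel, R=–
  doe: L=cow, R=–
  eel: L=–, R=elk
  kit: L=–, R=–
  rat: L=–, R=–
  cow: L=cod, R=–
  cod: L=–, R=–
  elk: L=–, R=–
  ant: L=–, R=–
  asp: L=–, R=–

cow's parent is doe, which has only one child.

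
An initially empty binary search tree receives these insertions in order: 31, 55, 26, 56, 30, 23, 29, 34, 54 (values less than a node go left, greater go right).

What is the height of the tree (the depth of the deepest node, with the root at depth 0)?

Resulting structure (node: left, right):
  31: L=26, R=55
  55: L=34, R=56
  26: L=23, R=30
  56: L=–, R=–
  30: L=29, R=–
  23: L=–, R=–
  29: L=–, R=–
  34: L=–, R=54
  54: L=–, R=–

The deepest node is 29 at depth 3.

3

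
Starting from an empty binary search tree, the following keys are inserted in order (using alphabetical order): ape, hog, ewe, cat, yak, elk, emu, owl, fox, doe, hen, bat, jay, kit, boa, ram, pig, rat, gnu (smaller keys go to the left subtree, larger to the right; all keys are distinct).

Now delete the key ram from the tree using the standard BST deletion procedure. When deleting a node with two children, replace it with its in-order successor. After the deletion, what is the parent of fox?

ewe

Insert ape: tree is empty, so ape becomes the root.
Insert hog: hog > ape → go right. Place as right child of ape.
Insert ewe: ewe > ape → go right; ewe < hog → go left. Place as left child of hog.
Insert cat: cat > ape → go right; cat < hog → go left; cat < ewe → go left. Place as left child of ewe.
Insert yak: yak > ape → go right; yak > hog → go right. Place as right child of hog.
Insert elk: elk > ape → go right; elk < hog → go left; elk < ewe → go left; elk > cat → go right. Place as right child of cat.
Insert emu: emu > ape → go right; emu < hog → go left; emu < ewe → go left; emu > cat → go right; emu > elk → go right. Place as right child of elk.
Insert owl: owl > ape → go right; owl > hog → go right; owl < yak → go left. Place as left child of yak.
Insert fox: fox > ape → go right; fox < hog → go left; fox > ewe → go right. Place as right child of ewe.
Insert doe: doe > ape → go right; doe < hog → go left; doe < ewe → go left; doe > cat → go right; doe < elk → go left. Place as left child of elk.
Insert hen: hen > ape → go right; hen < hog → go left; hen > ewe → go right; hen > fox → go right. Place as right child of fox.
Insert bat: bat > ape → go right; bat < hog → go left; bat < ewe → go left; bat < cat → go left. Place as left child of cat.
Insert jay: jay > ape → go right; jay > hog → go right; jay < yak → go left; jay < owl → go left. Place as left child of owl.
Insert kit: kit > ape → go right; kit > hog → go right; kit < yak → go left; kit < owl → go left; kit > jay → go right. Place as right child of jay.
Insert boa: boa > ape → go right; boa < hog → go left; boa < ewe → go left; boa < cat → go left; boa > bat → go right. Place as right child of bat.
Insert ram: ram > ape → go right; ram > hog → go right; ram < yak → go left; ram > owl → go right. Place as right child of owl.
Insert pig: pig > ape → go right; pig > hog → go right; pig < yak → go left; pig > owl → go right; pig < ram → go left. Place as left child of ram.
Insert rat: rat > ape → go right; rat > hog → go right; rat < yak → go left; rat > owl → go right; rat > ram → go right. Place as right child of ram.
Insert gnu: gnu > ape → go right; gnu < hog → go left; gnu > ewe → go right; gnu > fox → go right; gnu < hen → go left. Place as left child of hen.

Delete ram (two children — replace with in-order successor).
After deletion, fox's parent is ewe.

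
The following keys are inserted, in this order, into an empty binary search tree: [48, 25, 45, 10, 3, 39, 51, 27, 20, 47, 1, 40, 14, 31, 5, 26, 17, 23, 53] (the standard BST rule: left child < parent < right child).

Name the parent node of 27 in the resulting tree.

39

Insert 48: tree is empty, so 48 becomes the root.
Insert 25: 25 < 48 → go left. Place as left child of 48.
Insert 45: 45 < 48 → go left; 45 > 25 → go right. Place as right child of 25.
Insert 10: 10 < 48 → go left; 10 < 25 → go left. Place as left child of 25.
Insert 3: 3 < 48 → go left; 3 < 25 → go left; 3 < 10 → go left. Place as left child of 10.
Insert 39: 39 < 48 → go left; 39 > 25 → go right; 39 < 45 → go left. Place as left child of 45.
Insert 51: 51 > 48 → go right. Place as right child of 48.
Insert 27: 27 < 48 → go left; 27 > 25 → go right; 27 < 45 → go left; 27 < 39 → go left. Place as left child of 39.
Insert 20: 20 < 48 → go left; 20 < 25 → go left; 20 > 10 → go right. Place as right child of 10.
Insert 47: 47 < 48 → go left; 47 > 25 → go right; 47 > 45 → go right. Place as right child of 45.
Insert 1: 1 < 48 → go left; 1 < 25 → go left; 1 < 10 → go left; 1 < 3 → go left. Place as left child of 3.
Insert 40: 40 < 48 → go left; 40 > 25 → go right; 40 < 45 → go left; 40 > 39 → go right. Place as right child of 39.
Insert 14: 14 < 48 → go left; 14 < 25 → go left; 14 > 10 → go right; 14 < 20 → go left. Place as left child of 20.
Insert 31: 31 < 48 → go left; 31 > 25 → go right; 31 < 45 → go left; 31 < 39 → go left; 31 > 27 → go right. Place as right child of 27.
Insert 5: 5 < 48 → go left; 5 < 25 → go left; 5 < 10 → go left; 5 > 3 → go right. Place as right child of 3.
Insert 26: 26 < 48 → go left; 26 > 25 → go right; 26 < 45 → go left; 26 < 39 → go left; 26 < 27 → go left. Place as left child of 27.
Insert 17: 17 < 48 → go left; 17 < 25 → go left; 17 > 10 → go right; 17 < 20 → go left; 17 > 14 → go right. Place as right child of 14.
Insert 23: 23 < 48 → go left; 23 < 25 → go left; 23 > 10 → go right; 23 > 20 → go right. Place as right child of 20.
Insert 53: 53 > 48 → go right; 53 > 51 → go right. Place as right child of 51.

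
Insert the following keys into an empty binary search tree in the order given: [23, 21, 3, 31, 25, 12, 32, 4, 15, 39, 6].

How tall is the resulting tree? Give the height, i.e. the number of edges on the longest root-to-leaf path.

Resulting structure (node: left, right):
  23: L=21, R=31
  21: L=3, R=–
  3: L=–, R=12
  31: L=25, R=32
  25: L=–, R=–
  12: L=4, R=15
  32: L=–, R=39
  4: L=–, R=6
  15: L=–, R=–
  39: L=–, R=–
  6: L=–, R=–

The deepest node is 6 at depth 5.

5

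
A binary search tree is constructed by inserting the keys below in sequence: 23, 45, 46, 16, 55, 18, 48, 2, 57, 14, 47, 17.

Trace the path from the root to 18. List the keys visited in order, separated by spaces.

23 16 18

Resulting structure (node: left, right):
  23: L=16, R=45
  45: L=–, R=46
  46: L=–, R=55
  16: L=2, R=18
  55: L=48, R=57
  18: L=17, R=–
  48: L=47, R=–
  2: L=–, R=14
  57: L=–, R=–
  14: L=–, R=–
  47: L=–, R=–
  17: L=–, R=–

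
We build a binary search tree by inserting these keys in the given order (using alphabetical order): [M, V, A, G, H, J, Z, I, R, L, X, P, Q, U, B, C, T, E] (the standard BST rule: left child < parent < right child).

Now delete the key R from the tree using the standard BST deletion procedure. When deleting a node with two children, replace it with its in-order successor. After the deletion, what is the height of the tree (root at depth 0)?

5

M: root
V: right child of M (depth 1)
A: left child of M (depth 1)
G: right child of A (depth 2)
H: right child of G (depth 3)
J: right child of H (depth 4)
Z: right child of V (depth 2)
I: left child of J (depth 5)
R: left child of V (depth 2)
L: right child of J (depth 5)
X: left child of Z (depth 3)
P: left child of R (depth 3)
Q: right child of P (depth 4)
U: right child of R (depth 3)
B: left child of G (depth 3)
C: right child of B (depth 4)
T: left child of U (depth 4)
E: right child of C (depth 5)

Delete R (two children — replace with in-order successor).
After deletion, deepest node is I at depth 5.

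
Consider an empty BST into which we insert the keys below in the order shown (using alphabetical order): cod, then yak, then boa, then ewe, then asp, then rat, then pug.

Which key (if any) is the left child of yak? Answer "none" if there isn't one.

ewe

Insert cod: tree is empty, so cod becomes the root.
Insert yak: yak > cod → go right. Place as right child of cod.
Insert boa: boa < cod → go left. Place as left child of cod.
Insert ewe: ewe > cod → go right; ewe < yak → go left. Place as left child of yak.
Insert asp: asp < cod → go left; asp < boa → go left. Place as left child of boa.
Insert rat: rat > cod → go right; rat < yak → go left; rat > ewe → go right. Place as right child of ewe.
Insert pug: pug > cod → go right; pug < yak → go left; pug > ewe → go right; pug < rat → go left. Place as left child of rat.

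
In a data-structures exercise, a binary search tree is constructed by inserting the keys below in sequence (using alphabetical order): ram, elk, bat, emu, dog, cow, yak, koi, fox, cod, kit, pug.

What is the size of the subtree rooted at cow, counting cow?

2

Resulting structure (node: left, right):
  ram: L=elk, R=yak
  elk: L=bat, R=emu
  bat: L=–, R=dog
  emu: L=–, R=koi
  dog: L=cow, R=–
  cow: L=cod, R=–
  yak: L=–, R=–
  koi: L=fox, R=pug
  fox: L=–, R=kit
  cod: L=–, R=–
  kit: L=–, R=–
  pug: L=–, R=–

Subtree rooted at cow contains: cow, cod — 2 nodes.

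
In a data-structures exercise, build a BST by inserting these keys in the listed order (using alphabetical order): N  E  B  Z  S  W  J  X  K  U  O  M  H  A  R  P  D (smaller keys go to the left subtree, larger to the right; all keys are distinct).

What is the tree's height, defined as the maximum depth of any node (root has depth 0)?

5

Resulting structure (node: left, right):
  N: L=E, R=Z
  E: L=B, R=J
  B: L=A, R=D
  Z: L=S, R=–
  S: L=O, R=W
  W: L=U, R=X
  J: L=H, R=K
  X: L=–, R=–
  K: L=–, R=M
  U: L=–, R=–
  O: L=–, R=R
  M: L=–, R=–
  H: L=–, R=–
  A: L=–, R=–
  R: L=P, R=–
  P: L=–, R=–
  D: L=–, R=–

The deepest node is P at depth 5.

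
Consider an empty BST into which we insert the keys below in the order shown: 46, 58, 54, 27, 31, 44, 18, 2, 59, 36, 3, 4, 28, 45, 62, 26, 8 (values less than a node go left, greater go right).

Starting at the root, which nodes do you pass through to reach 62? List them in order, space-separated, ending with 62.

46 58 59 62

46: root
58: right child of 46 (depth 1)
54: left child of 58 (depth 2)
27: left child of 46 (depth 1)
31: right child of 27 (depth 2)
44: right child of 31 (depth 3)
18: left child of 27 (depth 2)
2: left child of 18 (depth 3)
59: right child of 58 (depth 2)
36: left child of 44 (depth 4)
3: right child of 2 (depth 4)
4: right child of 3 (depth 5)
28: left child of 31 (depth 3)
45: right child of 44 (depth 4)
62: right child of 59 (depth 3)
26: right child of 18 (depth 3)
8: right child of 4 (depth 6)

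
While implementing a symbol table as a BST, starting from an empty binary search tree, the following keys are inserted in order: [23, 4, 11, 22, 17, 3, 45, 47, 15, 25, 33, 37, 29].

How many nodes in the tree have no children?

5

23: root
4: left child of 23 (depth 1)
11: right child of 4 (depth 2)
22: right child of 11 (depth 3)
17: left child of 22 (depth 4)
3: left child of 4 (depth 2)
45: right child of 23 (depth 1)
47: right child of 45 (depth 2)
15: left child of 17 (depth 5)
25: left child of 45 (depth 2)
33: right child of 25 (depth 3)
37: right child of 33 (depth 4)
29: left child of 33 (depth 4)

Leaves: 3, 15, 29, 37, 47 — 5 in total.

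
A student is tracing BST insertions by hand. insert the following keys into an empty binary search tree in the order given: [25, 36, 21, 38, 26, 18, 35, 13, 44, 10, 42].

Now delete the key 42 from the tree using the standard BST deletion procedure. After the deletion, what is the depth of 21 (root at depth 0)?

1

Insert 25: tree is empty, so 25 becomes the root.
Insert 36: 36 > 25 → go right. Place as right child of 25.
Insert 21: 21 < 25 → go left. Place as left child of 25.
Insert 38: 38 > 25 → go right; 38 > 36 → go right. Place as right child of 36.
Insert 26: 26 > 25 → go right; 26 < 36 → go left. Place as left child of 36.
Insert 18: 18 < 25 → go left; 18 < 21 → go left. Place as left child of 21.
Insert 35: 35 > 25 → go right; 35 < 36 → go left; 35 > 26 → go right. Place as right child of 26.
Insert 13: 13 < 25 → go left; 13 < 21 → go left; 13 < 18 → go left. Place as left child of 18.
Insert 44: 44 > 25 → go right; 44 > 36 → go right; 44 > 38 → go right. Place as right child of 38.
Insert 10: 10 < 25 → go left; 10 < 21 → go left; 10 < 18 → go left; 10 < 13 → go left. Place as left child of 13.
Insert 42: 42 > 25 → go right; 42 > 36 → go right; 42 > 38 → go right; 42 < 44 → go left. Place as left child of 44.

Delete 42 (at most one child — splice it out).
After deletion, path to 21: 25 → 21.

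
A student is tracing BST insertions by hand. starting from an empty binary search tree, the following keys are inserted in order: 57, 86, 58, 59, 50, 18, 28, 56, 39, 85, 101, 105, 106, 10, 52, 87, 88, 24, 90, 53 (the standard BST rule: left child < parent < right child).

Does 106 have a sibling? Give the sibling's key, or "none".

none

57: root
86: right child of 57 (depth 1)
58: left child of 86 (depth 2)
59: right child of 58 (depth 3)
50: left child of 57 (depth 1)
18: left child of 50 (depth 2)
28: right child of 18 (depth 3)
56: right child of 50 (depth 2)
39: right child of 28 (depth 4)
85: right child of 59 (depth 4)
101: right child of 86 (depth 2)
105: right child of 101 (depth 3)
106: right child of 105 (depth 4)
10: left child of 18 (depth 3)
52: left child of 56 (depth 3)
87: left child of 101 (depth 3)
88: right child of 87 (depth 4)
24: left child of 28 (depth 4)
90: right child of 88 (depth 5)
53: right child of 52 (depth 4)

106's parent is 105, which has only one child.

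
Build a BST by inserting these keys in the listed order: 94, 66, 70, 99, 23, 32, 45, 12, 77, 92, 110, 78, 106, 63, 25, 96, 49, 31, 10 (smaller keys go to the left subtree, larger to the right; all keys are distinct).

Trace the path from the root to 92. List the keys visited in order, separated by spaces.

94 66 70 77 92

Resulting structure (node: left, right):
  94: L=66, R=99
  66: L=23, R=70
  70: L=–, R=77
  99: L=96, R=110
  23: L=12, R=32
  32: L=25, R=45
  45: L=–, R=63
  12: L=10, R=–
  77: L=–, R=92
  92: L=78, R=–
  110: L=106, R=–
  78: L=–, R=–
  106: L=–, R=–
  63: L=49, R=–
  25: L=–, R=31
  96: L=–, R=–
  49: L=–, R=–
  31: L=–, R=–
  10: L=–, R=–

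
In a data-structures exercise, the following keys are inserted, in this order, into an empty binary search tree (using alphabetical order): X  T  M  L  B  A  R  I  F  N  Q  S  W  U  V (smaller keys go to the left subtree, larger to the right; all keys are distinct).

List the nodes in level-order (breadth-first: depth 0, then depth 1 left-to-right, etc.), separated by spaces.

X T M W L R U B N S V A I Q F

X: root
T: left child of X (depth 1)
M: left child of T (depth 2)
L: left child of M (depth 3)
B: left child of L (depth 4)
A: left child of B (depth 5)
R: right child of M (depth 3)
I: right child of B (depth 5)
F: left child of I (depth 6)
N: left child of R (depth 4)
Q: right child of N (depth 5)
S: right child of R (depth 4)
W: right child of T (depth 2)
U: left child of W (depth 3)
V: right child of U (depth 4)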